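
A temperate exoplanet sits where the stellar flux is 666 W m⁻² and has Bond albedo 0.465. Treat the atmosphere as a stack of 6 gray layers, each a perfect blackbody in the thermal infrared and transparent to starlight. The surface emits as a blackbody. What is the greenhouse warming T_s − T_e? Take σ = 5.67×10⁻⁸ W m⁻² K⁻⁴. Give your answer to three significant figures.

125 K

Top-of-atmosphere balance: σT_e⁴ = S(1−α)/4 = 89.08 W m⁻² → T_e = 199.1 K.
Surface: T_s = (7)^¼·T_e = 323.8 K.
Warming: T_s − T_e = 124.7 K.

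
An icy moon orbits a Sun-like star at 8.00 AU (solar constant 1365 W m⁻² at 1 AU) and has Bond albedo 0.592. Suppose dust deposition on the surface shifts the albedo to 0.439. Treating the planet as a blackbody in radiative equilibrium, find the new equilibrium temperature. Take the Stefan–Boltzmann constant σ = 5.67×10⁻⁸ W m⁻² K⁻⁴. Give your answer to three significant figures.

By the inverse-square law, S = 1365/8.00² = 21.33 W m⁻².
New equilibrium: T₂ = [(1−0.439)·21.33/(4σ)]^(1/4) = 85.23 K.

85.2 K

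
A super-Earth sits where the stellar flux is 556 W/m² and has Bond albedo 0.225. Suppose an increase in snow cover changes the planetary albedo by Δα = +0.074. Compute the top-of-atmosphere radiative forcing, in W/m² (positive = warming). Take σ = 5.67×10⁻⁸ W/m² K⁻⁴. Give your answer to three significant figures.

The change in absorbed flux is Δ[S(1−α)/4] = −SΔα/4 = -10.29 W/m².

-10.3 W/m²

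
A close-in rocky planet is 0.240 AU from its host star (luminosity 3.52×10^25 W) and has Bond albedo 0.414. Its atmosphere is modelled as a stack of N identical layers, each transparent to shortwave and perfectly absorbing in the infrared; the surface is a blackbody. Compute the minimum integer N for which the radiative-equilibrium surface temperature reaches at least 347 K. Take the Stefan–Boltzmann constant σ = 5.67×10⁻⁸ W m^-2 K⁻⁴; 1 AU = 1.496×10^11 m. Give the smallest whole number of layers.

d = 0.240 × 1.496×10^11 m = 3.590×10^10 m.
S = L/(4πd²) = 2173 W m^-2.
Top-of-atmosphere balance: σT_e⁴ = S(1−α)/4 = 318.3 W m^-2 → T_e = 273.7 K.
Since T_s⁴ = (N+1)T_e⁴, we need N ≥ (T_s/T_e)⁴ − 1 = 1.582.
Rounding up, N = 2.

2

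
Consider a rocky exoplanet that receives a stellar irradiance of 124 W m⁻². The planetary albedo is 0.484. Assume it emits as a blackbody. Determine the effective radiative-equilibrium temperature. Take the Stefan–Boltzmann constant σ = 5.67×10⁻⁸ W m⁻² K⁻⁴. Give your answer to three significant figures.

130 K

Absorbed flux (global mean): S(1−α)/4 = 124.0·0.516/4 = 16.00 W m⁻².
In equilibrium σT⁴ equals this, so T = 129.6 K.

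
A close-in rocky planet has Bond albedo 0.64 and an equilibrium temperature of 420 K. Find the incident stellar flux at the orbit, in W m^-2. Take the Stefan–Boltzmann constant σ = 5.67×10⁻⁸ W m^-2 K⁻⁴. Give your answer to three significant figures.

19600 W m^-2

Invert the energy balance for S: S = 4σT⁴/(1−α).
The emitted flux is σT⁴ = 1764 W m^-2.
S = 4·1764/0.36 = 19600 W m^-2.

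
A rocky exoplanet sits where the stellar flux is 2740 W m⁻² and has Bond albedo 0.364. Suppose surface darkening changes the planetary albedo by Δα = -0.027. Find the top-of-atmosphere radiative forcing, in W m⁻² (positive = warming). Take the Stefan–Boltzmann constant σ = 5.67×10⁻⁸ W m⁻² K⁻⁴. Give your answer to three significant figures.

The change in absorbed flux is Δ[S(1−α)/4] = −SΔα/4 = 18.50 W m⁻².

18.5 W m⁻²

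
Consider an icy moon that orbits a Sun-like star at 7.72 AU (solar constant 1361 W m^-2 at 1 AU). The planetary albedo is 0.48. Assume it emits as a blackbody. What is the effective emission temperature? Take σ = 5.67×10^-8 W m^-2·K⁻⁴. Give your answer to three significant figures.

85.1 kelvin

Irradiance scales as 1/d², so S = 1361 W m^-2 × (1/7.72)² = 22.84 W m^-2.
Averaging over the sphere, the absorbed flux is S(1−α)/4 = 2.969 W m^-2.
Balancing against σT⁴: T = (2.969/5.67×10⁻⁸)^(1/4) = 85.06 K.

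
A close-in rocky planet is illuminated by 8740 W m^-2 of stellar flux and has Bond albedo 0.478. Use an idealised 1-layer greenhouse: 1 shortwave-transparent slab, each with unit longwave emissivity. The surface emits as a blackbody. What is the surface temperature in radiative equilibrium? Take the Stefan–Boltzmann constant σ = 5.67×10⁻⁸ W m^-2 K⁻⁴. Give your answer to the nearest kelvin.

448 kelvin

The effective emission temperature is T_e = [S(1−α)/(4σ)]^¼ = 376.6 K.
With N = 1 opaque layers, T_s = (N+1)^(1/4)·T_e = 2^(1/4)·376.6 = 447.9 K.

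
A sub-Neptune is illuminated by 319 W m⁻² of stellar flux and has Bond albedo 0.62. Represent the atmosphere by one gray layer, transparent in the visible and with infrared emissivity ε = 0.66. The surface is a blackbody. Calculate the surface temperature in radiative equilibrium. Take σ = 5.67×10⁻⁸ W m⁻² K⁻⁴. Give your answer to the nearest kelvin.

Effective emission temperature (TOA balance): σT_e⁴ = S(1−α)/4 = 30.30 W m⁻² → T_e = 152.0 K.
Surface balance with a leaky layer gives σT_s⁴ = σT_e⁴·2/(2−ε), so T_s = T_e·[2/(2−0.66)]^(1/4) = 168.1 K.

168 K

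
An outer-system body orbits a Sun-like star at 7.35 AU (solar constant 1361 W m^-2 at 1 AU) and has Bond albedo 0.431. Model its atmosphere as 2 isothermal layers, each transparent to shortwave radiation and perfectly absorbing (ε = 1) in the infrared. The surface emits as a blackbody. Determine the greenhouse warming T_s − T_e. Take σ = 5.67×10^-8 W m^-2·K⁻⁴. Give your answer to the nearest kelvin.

28 kelvin

Flux at the orbit: S = 1361/(7.35)² = 25.19 W m^-2.
The effective emission temperature is T_e = [S(1−α)/(4σ)]^¼ = 89.16 K.
Surface: T_s = (3)^¼·T_e = 117.3 K.
Warming: T_s − T_e = 28.18 K.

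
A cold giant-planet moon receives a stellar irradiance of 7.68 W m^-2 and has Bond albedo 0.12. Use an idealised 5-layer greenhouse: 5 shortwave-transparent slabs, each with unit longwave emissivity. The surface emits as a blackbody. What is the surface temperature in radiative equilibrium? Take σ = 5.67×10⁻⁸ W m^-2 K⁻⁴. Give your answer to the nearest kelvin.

116 K

The effective emission temperature is T_e = [S(1−α)/(4σ)]^¼ = 73.88 K.
For an N-layer opaque stack, T_s⁴ = (N+1)T_e⁴, hence T_s = (6)^(1/4)×73.88 K = 115.6 K.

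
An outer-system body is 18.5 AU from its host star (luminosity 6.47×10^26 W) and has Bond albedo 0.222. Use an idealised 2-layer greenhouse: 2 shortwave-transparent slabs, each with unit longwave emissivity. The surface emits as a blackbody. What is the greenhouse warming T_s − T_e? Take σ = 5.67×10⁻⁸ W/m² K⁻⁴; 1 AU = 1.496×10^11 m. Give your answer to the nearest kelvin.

22 kelvin

Orbital distance: d = 18.5 AU = 2.768×10^12 m.
S = L/(4πd²) = 6.722 W/m².
The effective emission temperature is T_e = [S(1−α)/(4σ)]^¼ = 69.30 K.
Surface: T_s = (3)^¼·T_e = 91.20 K.
Warming: T_s − T_e = 21.90 K.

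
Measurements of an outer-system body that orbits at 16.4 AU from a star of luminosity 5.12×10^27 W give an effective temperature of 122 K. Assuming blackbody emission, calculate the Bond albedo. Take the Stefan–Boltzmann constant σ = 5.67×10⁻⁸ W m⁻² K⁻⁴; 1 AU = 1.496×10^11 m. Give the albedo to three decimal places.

0.258

d = 16.4 × 1.496×10^11 m = 2.453×10^12 m.
Flux at the orbit: S = L/(4πd²) = 5.12×10^27/(4π·(2.45×10^12)²) = 67.69 W m⁻².
From σT⁴ = S(1−α)/4 we invert for α: 1−α = 4σT⁴/S.
4σT⁴ = 4·5.67×10⁻⁸·(122)⁴ = 50.24 W m⁻².
1−α = 50.24/67.69 = 0.7423, so α = 0.2577.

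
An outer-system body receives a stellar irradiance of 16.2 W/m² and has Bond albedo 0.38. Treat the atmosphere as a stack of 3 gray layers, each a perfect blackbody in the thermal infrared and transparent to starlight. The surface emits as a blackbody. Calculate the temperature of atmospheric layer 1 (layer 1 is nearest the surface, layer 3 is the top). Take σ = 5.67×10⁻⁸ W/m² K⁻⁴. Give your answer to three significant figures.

The effective emission temperature is T_e = [S(1−α)/(4σ)]^¼ = 81.58 K.
Each opaque layer satisfies 2T_j⁴ = T_{j−1}⁴ + T_{j+1}⁴, giving T_k⁴ = (N+1−k)T_e⁴.
With k = 1: T_1 = (3+1−1)^¼·81.58 K = 107.4 K.

107 kelvin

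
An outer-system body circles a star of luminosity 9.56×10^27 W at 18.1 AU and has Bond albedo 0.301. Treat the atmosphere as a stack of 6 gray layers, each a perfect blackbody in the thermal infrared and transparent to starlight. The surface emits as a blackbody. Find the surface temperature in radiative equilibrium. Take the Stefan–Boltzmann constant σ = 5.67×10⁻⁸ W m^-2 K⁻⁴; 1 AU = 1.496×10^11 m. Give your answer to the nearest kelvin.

Orbital distance: d = 18.1 AU = 2.708×10^12 m.
Flux at the orbit: S = L/(4πd²) = 9.56×10^27/(4π·(2.71×10^12)²) = 103.8 W m^-2.
The effective emission temperature is T_e = [S(1−α)/(4σ)]^¼ = 133.7 K.
For an N-layer opaque stack, T_s⁴ = (N+1)T_e⁴, hence T_s = (7)^(1/4)×133.7 K = 217.5 K.

218 kelvin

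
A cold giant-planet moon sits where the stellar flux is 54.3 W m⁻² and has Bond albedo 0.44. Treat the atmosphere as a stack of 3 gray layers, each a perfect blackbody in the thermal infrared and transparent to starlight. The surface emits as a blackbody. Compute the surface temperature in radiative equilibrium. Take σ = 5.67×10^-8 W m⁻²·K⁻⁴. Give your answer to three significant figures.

152 K

OLR = S(1−α)/4 = 7.602 W m⁻²; the top layer radiates at T_e = 107.6 K.
With N = 3 opaque layers, T_s = (N+1)^(1/4)·T_e = 4^(1/4)·107.6 = 152.2 K.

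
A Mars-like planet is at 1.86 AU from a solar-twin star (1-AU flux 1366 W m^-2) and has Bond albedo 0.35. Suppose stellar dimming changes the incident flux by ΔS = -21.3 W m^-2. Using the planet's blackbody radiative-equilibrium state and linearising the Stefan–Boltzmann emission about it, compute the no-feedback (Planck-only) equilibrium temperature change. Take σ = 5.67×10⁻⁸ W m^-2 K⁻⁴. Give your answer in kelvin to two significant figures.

-2.5 K

Irradiance scales as 1/d², so S = 1366 W m^-2 × (1/1.86)² = 394.8 W m^-2.
Unperturbed T_e = [394.8·(1−0.35)/(4σ)]^¼ = 183.4 K.
TOA radiative forcing: ΔF = (1−α)ΔS/4 = 0.65·(-21.3)/4 = -3.461 W m^-2.
Linearising σT⁴ gives d(σT⁴)/dT = 4σT_e³ = 1.399 W m^-2 per K.
Hence the no-feedback warming is ΔF/(4σT_e³) = -2.47 K.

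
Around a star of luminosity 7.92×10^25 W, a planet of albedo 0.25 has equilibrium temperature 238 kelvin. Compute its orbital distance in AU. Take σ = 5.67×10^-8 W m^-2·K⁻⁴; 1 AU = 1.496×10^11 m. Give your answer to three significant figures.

The flux needed for this T is 4σT⁴/(1−0.25) = 970.3 W m^-2.
Then d = [L/(4πS)]^(1/2) = 8.060×10^10 m, i.e. 0.5387 AU.

0.539 AU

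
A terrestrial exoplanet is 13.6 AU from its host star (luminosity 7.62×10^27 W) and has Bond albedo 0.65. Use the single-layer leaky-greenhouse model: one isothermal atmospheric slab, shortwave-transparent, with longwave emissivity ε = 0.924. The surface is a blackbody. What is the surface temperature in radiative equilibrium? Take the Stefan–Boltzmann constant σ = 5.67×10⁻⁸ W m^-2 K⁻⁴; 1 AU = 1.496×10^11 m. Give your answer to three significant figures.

d = 13.6 × 1.496×10^11 m = 2.035×10^12 m.
Spreading L over a sphere of radius d: S = 7.62×10^27/(4π·2.03×10^12²) = 146.5 W m^-2.
At the top of the atmosphere, σT_e⁴ = S(1−α)/4 = 12.82 W m^-2, giving T_e = 122.6 K.
For a single slab of emissivity ε, T_s⁴ = 2T_e⁴/(2−ε); thus T_s = 122.6·(1.859)^(1/4) = 143.2 K.

143 K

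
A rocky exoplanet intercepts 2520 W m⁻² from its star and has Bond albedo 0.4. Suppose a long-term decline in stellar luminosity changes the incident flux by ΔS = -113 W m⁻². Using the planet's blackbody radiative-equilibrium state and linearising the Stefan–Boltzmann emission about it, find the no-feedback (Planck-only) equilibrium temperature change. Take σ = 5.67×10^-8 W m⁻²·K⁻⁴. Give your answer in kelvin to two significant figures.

Unperturbed T_e = [2520·(1−0.4)/(4σ)]^¼ = 285.7 K.
ΔF = Δ[S(1−α)]/4 = (1−0.4)·-113/4 = -16.95 W m⁻².
The Planck feedback parameter is 4σT_e³ = 5.291 W m⁻²/K.
So ΔT₀ = -16.95/5.291 = -3.20 K.

-3.2 K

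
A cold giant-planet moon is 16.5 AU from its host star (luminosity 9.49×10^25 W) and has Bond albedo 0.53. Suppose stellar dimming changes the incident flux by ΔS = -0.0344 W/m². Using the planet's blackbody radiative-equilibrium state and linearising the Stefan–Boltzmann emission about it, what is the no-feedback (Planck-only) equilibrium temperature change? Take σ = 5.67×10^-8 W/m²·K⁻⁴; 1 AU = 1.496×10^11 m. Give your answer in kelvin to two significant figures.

-0.28 kelvin

d = 16.5 × 1.496×10^11 m = 2.468×10^12 m.
Flux at the orbit: S = L/(4πd²) = 9.49×10^25/(4π·(2.47×10^12)²) = 1.239 W/m².
Unperturbed T_e = [1.239·(1−0.53)/(4σ)]^¼ = 40.03 K.
Only a fraction (1−α) is absorbed and it's spread over 4πR², so ΔF = (1−α)ΔS/4 = -0.004042 W/m².
Planck response: λ_P = 4σT_e³ = 4·5.67×10⁻⁸·(40.03)³ = 0.01455 W/m²/K.
Hence the no-feedback warming is ΔF/(4σT_e³) = -0.278 K.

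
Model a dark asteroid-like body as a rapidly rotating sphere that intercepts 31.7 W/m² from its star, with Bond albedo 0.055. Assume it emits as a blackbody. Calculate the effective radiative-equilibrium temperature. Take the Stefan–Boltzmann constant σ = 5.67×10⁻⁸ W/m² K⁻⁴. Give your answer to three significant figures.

107 K

The planet absorbs (1−α)S over its disc πR² and re-emits over 4πR², so the mean absorbed flux is (1−0.055)·31.70/4 = 7.489 W/m².
Balancing against σT⁴: T = (7.489/5.67×10⁻⁸)^(1/4) = 107.2 K.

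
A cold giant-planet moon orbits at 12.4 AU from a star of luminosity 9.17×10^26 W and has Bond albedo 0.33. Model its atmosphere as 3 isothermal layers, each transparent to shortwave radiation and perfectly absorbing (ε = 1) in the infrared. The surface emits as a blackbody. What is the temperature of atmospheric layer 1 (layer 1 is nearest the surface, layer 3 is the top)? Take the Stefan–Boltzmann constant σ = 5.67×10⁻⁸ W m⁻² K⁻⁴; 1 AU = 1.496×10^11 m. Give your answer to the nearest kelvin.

117 K

Orbital distance: d = 12.4 AU = 1.855×10^12 m.
Spreading L over a sphere of radius d: S = 9.17×10^26/(4π·1.86×10^12²) = 21.21 W m⁻².
The effective emission temperature is T_e = [S(1−α)/(4σ)]^¼ = 88.97 K.
In the N-layer model, layer k (counted from the surface) has T_k = (N+1−k)^(1/4)·T_e.
T_1 = (3)^(1/4)·88.97 = 117.1 K.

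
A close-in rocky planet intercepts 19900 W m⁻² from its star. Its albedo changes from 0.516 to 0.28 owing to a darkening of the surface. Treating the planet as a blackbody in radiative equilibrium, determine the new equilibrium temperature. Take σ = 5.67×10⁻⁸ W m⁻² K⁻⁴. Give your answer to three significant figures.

New equilibrium: T₂ = [(1−0.28)·19900/(4σ)]^(1/4) = 501.3 K.

501 K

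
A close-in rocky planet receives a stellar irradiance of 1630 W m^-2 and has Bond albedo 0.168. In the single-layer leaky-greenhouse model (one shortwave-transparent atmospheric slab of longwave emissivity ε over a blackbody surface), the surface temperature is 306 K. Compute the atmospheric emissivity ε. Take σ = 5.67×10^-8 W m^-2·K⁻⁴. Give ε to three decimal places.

0.636

TOA balance gives T_e = 278.1 K.
Inverting T_s⁴ = 2T_e⁴/(2−ε): (T_e/T_s)⁴ = 0.6820, so ε = 2(1 − 0.6820) = 0.6360.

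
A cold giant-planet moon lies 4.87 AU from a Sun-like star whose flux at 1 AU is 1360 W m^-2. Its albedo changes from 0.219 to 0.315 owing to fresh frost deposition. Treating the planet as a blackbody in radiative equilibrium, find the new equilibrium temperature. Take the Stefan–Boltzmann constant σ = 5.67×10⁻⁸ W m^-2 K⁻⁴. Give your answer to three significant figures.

By the inverse-square law, S = 1360/4.87² = 57.34 W m^-2.
New equilibrium: T₂ = [(1−0.315)·57.34/(4σ)]^(1/4) = 114.7 K.

115 K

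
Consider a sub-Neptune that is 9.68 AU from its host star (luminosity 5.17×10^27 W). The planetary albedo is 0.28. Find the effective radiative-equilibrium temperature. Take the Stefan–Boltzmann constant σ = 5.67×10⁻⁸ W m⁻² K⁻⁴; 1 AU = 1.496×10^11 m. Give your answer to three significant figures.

158 K

Orbital distance: d = 9.68 AU = 1.448×10^12 m.
Flux at the orbit: S = L/(4πd²) = 5.17×10^27/(4π·(1.45×10^12)²) = 196.2 W m⁻².
The planet absorbs (1−α)S over its disc πR² and re-emits over 4πR², so the mean absorbed flux is (1−0.28)·196.2/4 = 35.31 W m⁻².
Set σT⁴ = 35.31 → T = (35.31/σ)^(1/4) = 158.0 K.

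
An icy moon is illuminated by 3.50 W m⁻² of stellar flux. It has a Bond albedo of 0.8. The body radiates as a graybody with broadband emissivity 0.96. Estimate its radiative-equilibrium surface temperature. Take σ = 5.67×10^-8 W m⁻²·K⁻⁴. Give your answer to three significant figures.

Absorbed flux (global mean): S(1−α)/4 = 3.500·0.2/4 = 0.1750 W m⁻².
Radiative balance εσT⁴ = 0.1750 gives T = [0.1750/(0.96·σ)]^(1/4) = 42.34 K.

42.3 kelvin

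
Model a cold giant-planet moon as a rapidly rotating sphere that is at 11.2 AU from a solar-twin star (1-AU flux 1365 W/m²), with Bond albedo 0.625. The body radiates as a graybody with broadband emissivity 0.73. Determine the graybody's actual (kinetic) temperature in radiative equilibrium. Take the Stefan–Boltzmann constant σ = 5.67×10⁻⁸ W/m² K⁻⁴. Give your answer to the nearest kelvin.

70 kelvin

Irradiance scales as 1/d², so S = 1365 W/m² × (1/11.2)² = 10.88 W/m².
Absorbed flux (global mean): S(1−α)/4 = 10.88·0.375/4 = 1.020 W/m².
Equating to εσT⁴ with ε = 0.73: T = (1.020/0.73σ)^(1/4) = 70.46 K.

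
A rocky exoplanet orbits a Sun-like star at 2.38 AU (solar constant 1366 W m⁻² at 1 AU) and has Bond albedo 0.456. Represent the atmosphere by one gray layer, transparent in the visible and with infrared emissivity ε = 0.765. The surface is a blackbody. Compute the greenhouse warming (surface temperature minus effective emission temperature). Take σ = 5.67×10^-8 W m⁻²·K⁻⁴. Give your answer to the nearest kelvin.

20 kelvin

Flux at the orbit: S = 1366/(2.38)² = 241.2 W m⁻².
Effective emission temperature (TOA balance): σT_e⁴ = S(1−α)/4 = 32.80 W m⁻² → T_e = 155.1 K.
The surface balance (absorbed SW + ε·downward IR = σT_s⁴) with T_a⁴ = T_s⁴/2 reduces to T_s = T_e·[2/(2−ε)]^¼ = 174.9 K.
Greenhouse warming: T_s − T_e = 19.86 K.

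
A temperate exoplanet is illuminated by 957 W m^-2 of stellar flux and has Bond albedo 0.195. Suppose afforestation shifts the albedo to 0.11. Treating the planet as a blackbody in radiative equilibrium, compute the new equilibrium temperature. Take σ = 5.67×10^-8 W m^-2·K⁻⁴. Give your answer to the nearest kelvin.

T₂ = [S(1−α₂)/(4σ)]^(1/4) = [957.0·0.89/(4σ)]^(1/4) = 247.6 K.

248 K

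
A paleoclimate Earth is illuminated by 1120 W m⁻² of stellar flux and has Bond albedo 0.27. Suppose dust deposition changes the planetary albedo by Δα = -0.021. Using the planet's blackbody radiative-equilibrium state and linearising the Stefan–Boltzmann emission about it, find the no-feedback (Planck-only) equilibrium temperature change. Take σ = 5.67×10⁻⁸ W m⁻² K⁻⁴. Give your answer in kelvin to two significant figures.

Unperturbed T_e = [1120·(1−0.27)/(4σ)]^¼ = 245.0 K.
The change in absorbed flux is Δ[S(1−α)/4] = −SΔα/4 = 5.880 W m⁻².
The Planck feedback parameter is 4σT_e³ = 3.337 W m⁻²/K.
So ΔT₀ = 5.880/3.337 = 1.76 K.

1.8 K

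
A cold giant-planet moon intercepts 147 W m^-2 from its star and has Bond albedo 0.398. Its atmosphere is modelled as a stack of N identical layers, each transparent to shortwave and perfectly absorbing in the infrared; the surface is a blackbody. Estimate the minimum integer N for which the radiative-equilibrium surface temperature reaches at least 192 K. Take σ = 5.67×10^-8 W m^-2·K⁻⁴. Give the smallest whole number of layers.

3

Top-of-atmosphere balance: σT_e⁴ = S(1−α)/4 = 22.12 W m^-2 → T_e = 140.5 K.
Need (N+1)T_e⁴ ≥ T_s⁴, i.e. N+1 ≥ (192/140.5)⁴ = 3.483.
So N ≥ 2.483; the smallest integer is N = 3.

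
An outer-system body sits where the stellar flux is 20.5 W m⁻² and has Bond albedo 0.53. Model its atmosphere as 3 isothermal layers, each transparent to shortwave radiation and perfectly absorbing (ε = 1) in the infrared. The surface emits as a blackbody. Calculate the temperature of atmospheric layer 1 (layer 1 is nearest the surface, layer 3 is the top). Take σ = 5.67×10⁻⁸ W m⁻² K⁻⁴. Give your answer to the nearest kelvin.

106 K

Top-of-atmosphere balance: σT_e⁴ = S(1−α)/4 = 2.409 W m⁻² → T_e = 80.73 K.
The net upward flux σT_e⁴ is constant between every pair of levels, so T_k⁴ = (N+1−k)T_e⁴.
With k = 1: T_1 = (3+1−1)^¼·80.73 K = 106.3 K.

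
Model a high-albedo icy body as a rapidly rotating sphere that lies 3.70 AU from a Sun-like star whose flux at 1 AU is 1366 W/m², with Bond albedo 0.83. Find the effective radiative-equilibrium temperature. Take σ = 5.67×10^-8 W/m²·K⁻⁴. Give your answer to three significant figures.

Flux at the orbit: S = 1366/(3.70)² = 99.78 W/m².
Averaging over the sphere, the absorbed flux is S(1−α)/4 = 4.241 W/m².
In equilibrium σT⁴ equals this, so T = 93.00 K.

93.0 kelvin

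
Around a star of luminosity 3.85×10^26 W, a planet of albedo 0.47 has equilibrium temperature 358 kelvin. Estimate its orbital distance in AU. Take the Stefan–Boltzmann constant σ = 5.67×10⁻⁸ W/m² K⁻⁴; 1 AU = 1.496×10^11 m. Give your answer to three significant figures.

Energy balance gives S = 4σT⁴/(1−α) = 7029 W/m².
S = L/(4πd²) → d = √(L/4πS) = √(3.85×10^26/(4π·7029)) = 6.602×10^10 m = 0.4413 AU.

0.441 AU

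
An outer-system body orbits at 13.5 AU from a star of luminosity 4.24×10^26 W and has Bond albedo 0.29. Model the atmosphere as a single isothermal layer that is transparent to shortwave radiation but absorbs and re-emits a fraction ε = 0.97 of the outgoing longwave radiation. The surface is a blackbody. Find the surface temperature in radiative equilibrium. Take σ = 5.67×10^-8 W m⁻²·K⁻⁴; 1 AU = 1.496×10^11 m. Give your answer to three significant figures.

84.2 kelvin

Orbital distance: d = 13.5 AU = 2.020×10^12 m.
S = L/(4πd²) = 8.272 W m⁻².
At the top of the atmosphere, σT_e⁴ = S(1−α)/4 = 1.468 W m⁻², giving T_e = 71.34 K.
For a single slab of emissivity ε, T_s⁴ = 2T_e⁴/(2−ε); thus T_s = 71.34·(1.942)^(1/4) = 84.21 K.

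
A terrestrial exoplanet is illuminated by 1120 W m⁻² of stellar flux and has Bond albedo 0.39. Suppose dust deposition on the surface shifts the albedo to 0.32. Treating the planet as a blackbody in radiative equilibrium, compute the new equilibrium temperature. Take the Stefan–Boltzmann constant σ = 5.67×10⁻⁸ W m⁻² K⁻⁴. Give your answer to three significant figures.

241 K

With the new albedo, S(1−α₂)/4 = 190.4 W m⁻², so T₂ = 240.7 K.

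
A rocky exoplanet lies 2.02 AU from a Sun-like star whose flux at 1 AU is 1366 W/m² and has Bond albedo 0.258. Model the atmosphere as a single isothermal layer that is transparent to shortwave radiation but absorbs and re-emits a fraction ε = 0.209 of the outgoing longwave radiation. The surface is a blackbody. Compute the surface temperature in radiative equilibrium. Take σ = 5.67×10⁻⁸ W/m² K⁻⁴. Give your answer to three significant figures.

187 kelvin

Flux at the orbit: S = 1366/(2.02)² = 334.8 W/m².
The planet radiates to space at T_e = [S(1−α)/(4σ)]^(1/4) = 181.9 K.
For a single slab of emissivity ε, T_s⁴ = 2T_e⁴/(2−ε); thus T_s = 181.9·(1.117)^(1/4) = 187.0 K.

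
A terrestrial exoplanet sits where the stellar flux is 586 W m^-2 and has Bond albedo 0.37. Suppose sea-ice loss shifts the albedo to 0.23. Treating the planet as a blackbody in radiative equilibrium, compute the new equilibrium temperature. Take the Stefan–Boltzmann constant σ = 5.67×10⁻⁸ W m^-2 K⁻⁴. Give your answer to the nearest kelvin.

211 K

With the new albedo, S(1−α₂)/4 = 112.8 W m^-2, so T₂ = 211.2 K.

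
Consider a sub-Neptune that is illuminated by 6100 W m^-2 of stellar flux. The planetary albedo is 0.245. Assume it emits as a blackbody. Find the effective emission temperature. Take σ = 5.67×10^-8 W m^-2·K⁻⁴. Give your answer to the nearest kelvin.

377 K

Averaging over the sphere, the absorbed flux is S(1−α)/4 = 1151 W m^-2.
Set σT⁴ = 1151 → T = (1151/σ)^(1/4) = 377.5 K.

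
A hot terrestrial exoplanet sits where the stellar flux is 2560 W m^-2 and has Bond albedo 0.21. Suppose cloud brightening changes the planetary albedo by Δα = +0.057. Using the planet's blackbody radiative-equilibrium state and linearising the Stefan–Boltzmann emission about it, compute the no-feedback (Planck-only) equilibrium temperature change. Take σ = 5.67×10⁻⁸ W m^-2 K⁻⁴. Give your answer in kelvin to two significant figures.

-5.5 K

The baseline emission temperature is T_e = 307.3 K.
The change in absorbed flux is Δ[S(1−α)/4] = −SΔα/4 = -36.48 W m^-2.
The Planck feedback parameter is 4σT_e³ = 6.581 W m^-2/K.
ΔT₀ = ΔF/λ_P = -36.48/6.581 = -5.54 K.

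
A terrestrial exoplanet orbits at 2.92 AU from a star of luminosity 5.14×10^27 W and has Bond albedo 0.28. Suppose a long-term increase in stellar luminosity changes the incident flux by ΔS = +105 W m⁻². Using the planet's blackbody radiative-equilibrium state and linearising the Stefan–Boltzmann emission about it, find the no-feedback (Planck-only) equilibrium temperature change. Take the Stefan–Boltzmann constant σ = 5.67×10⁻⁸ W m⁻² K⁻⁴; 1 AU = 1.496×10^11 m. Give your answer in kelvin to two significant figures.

Orbital distance: d = 2.92 AU = 4.368×10^11 m.
Spreading L over a sphere of radius d: S = 5.14×10^27/(4π·4.37×10^11²) = 2144 W m⁻².
The baseline emission temperature is T_e = 287.2 K.
ΔF = Δ[S(1−α)]/4 = (1−0.28)·+105/4 = 18.90 W m⁻².
The Planck feedback parameter is 4σT_e³ = 5.373 W m⁻²/K.
So ΔT₀ = 18.90/5.373 = 3.52 K.

3.5 kelvin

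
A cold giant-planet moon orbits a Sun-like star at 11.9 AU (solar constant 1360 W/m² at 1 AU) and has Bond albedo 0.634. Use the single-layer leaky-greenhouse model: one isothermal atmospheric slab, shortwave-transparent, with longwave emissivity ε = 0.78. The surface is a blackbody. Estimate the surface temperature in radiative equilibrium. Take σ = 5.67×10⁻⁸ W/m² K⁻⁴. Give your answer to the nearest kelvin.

71 K

Flux at the orbit: S = 1360/(11.9)² = 9.604 W/m².
Effective emission temperature (TOA balance): σT_e⁴ = S(1−α)/4 = 0.8788 W/m² → T_e = 62.74 K.
Surface balance with a leaky layer gives σT_s⁴ = σT_e⁴·2/(2−ε), so T_s = T_e·[2/(2−0.78)]^(1/4) = 71.00 K.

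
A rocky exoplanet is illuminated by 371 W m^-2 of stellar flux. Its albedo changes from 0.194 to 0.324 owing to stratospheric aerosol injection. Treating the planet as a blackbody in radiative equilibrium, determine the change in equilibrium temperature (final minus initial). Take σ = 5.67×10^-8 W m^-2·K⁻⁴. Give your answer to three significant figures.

-8.20 kelvin

With α = 0.194, T₁ = 190.6 K.
After:  T₂ = [371.0·0.676/(4σ)]^(1/4) = 182.4 K.
ΔT = T₂ − T₁ = -8.198 K.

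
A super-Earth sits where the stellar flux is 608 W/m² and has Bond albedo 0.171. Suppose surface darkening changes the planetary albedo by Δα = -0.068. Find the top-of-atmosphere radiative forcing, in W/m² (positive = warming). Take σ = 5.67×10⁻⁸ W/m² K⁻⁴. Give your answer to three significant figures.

The change in absorbed flux is Δ[S(1−α)/4] = −SΔα/4 = 10.34 W/m².

10.3 W/m²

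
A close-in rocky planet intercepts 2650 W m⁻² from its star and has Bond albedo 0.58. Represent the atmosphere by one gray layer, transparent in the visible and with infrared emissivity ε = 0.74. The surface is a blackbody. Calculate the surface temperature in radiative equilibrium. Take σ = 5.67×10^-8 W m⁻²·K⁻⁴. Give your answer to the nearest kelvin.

297 kelvin

The planet radiates to space at T_e = [S(1−α)/(4σ)]^(1/4) = 264.7 K.
For a single slab of emissivity ε, T_s⁴ = 2T_e⁴/(2−ε); thus T_s = 264.7·(1.587)^(1/4) = 297.1 K.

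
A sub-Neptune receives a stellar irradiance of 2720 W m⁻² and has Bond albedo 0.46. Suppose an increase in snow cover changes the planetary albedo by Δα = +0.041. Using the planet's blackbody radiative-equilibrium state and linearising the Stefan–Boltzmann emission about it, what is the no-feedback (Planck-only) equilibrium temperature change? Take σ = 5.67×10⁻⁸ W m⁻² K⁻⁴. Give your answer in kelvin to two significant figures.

The baseline emission temperature is T_e = 283.7 K.
ΔF = −(S/4)Δα = −(2720/4)×(+0.041) = -27.88 W m⁻².
Planck response: λ_P = 4σT_e³ = 4·5.67×10⁻⁸·(283.7)³ = 5.178 W m⁻²/K.
ΔT₀ = ΔF/λ_P = -27.88/5.178 = -5.38 K.

-5.4 kelvin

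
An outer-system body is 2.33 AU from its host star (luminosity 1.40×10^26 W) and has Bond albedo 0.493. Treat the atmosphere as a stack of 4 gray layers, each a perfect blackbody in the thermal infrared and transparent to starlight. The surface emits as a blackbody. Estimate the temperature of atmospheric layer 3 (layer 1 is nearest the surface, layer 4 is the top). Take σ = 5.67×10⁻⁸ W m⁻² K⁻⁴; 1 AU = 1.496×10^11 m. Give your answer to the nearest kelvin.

Orbital distance: d = 2.33 AU = 3.486×10^11 m.
S = L/(4πd²) = 91.69 W m⁻².
Top-of-atmosphere balance: σT_e⁴ = S(1−α)/4 = 11.62 W m⁻² → T_e = 119.7 K.
The net upward flux σT_e⁴ is constant between every pair of levels, so T_k⁴ = (N+1−k)T_e⁴.
With k = 3: T_3 = (4+1−3)^¼·119.7 K = 142.3 K.

142 K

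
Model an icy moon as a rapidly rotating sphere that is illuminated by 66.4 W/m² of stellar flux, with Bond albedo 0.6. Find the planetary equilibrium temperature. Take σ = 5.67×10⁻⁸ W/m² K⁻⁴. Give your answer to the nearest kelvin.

104 K

Averaging over the sphere, the absorbed flux is S(1−α)/4 = 6.640 W/m².
Set σT⁴ = 6.640 → T = (6.640/σ)^(1/4) = 104.0 K.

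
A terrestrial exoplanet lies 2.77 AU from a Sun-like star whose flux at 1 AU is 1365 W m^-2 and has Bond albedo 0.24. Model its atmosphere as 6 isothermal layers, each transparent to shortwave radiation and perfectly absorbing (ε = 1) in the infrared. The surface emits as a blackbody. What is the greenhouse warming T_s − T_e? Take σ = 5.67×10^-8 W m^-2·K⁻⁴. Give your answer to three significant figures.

Flux at the orbit: S = 1365/(2.77)² = 177.9 W m^-2.
OLR = S(1−α)/4 = 33.80 W m^-2; the top layer radiates at T_e = 156.3 K.
Surface: T_s = (7)^¼·T_e = 254.2 K.
So the greenhouse effect raises the surface by 254.2 − 156.3 = 97.91 K.

97.9 K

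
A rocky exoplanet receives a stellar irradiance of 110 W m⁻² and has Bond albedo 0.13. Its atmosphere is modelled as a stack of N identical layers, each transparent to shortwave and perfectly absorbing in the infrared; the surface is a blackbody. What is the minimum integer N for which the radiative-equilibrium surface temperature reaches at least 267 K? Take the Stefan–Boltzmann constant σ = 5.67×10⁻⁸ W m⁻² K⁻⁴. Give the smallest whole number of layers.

12

Top-of-atmosphere balance: σT_e⁴ = S(1−α)/4 = 23.93 W m⁻² → T_e = 143.3 K.
Since T_s⁴ = (N+1)T_e⁴, we need N ≥ (T_s/T_e)⁴ − 1 = 11.044.
The minimum whole number is N = 12.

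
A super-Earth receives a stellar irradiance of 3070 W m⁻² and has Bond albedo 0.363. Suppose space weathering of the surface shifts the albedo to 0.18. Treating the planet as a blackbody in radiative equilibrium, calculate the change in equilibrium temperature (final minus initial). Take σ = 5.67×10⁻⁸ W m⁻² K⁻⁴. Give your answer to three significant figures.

With α = 0.363, T₁ = 304.7 K.
After:  T₂ = [3070·0.82/(4σ)]^(1/4) = 324.6 K.
ΔT = T₂ − T₁ = 19.86 K.

19.9 K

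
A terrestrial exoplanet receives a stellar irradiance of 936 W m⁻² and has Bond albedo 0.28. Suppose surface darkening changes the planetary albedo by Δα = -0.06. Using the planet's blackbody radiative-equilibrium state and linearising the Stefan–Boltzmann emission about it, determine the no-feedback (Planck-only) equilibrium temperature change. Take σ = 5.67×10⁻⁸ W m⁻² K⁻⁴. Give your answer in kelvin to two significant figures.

4.9 kelvin

Reference equilibrium: T_e = [S(1−α)/(4σ)]^(1/4) = 233.5 K.
ΔF = −(S/4)Δα = −(936.0/4)×(-0.06) = 14.04 W m⁻².
The Planck feedback parameter is 4σT_e³ = 2.886 W m⁻²/K.
So ΔT₀ = 14.04/2.886 = 4.86 K.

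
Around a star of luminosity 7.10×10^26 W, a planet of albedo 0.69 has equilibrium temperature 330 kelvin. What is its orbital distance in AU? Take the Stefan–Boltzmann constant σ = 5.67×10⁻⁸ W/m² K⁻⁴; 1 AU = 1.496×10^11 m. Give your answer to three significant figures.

Energy balance gives S = 4σT⁴/(1−α) = 8676 W/m².
From L = 4πd²S, d = √(7.10×10^26/(4π·8676)) = 8.070×10^10 m = 0.5394 AU.

0.539 AU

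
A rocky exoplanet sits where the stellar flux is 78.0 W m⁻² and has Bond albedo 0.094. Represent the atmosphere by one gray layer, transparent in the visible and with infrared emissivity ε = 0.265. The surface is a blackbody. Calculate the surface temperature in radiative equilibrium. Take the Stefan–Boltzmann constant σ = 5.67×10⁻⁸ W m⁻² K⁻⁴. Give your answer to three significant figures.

Effective emission temperature (TOA balance): σT_e⁴ = S(1−α)/4 = 17.67 W m⁻² → T_e = 132.9 K.
The surface balance (absorbed SW + ε·downward IR = σT_s⁴) with T_a⁴ = T_s⁴/2 reduces to T_s = T_e·[2/(2−ε)]^¼ = 137.7 K.

138 K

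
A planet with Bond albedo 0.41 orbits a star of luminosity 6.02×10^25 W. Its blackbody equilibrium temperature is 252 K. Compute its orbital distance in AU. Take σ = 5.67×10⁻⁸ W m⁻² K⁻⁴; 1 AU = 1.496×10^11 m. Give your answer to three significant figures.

Required flux: S = 4σT⁴/(1−α) = 1550 W m⁻².
S = L/(4πd²) → d = √(L/4πS) = √(6.02×10^25/(4π·1550)) = 5.559×10^10 m = 0.3716 AU.

0.372 AU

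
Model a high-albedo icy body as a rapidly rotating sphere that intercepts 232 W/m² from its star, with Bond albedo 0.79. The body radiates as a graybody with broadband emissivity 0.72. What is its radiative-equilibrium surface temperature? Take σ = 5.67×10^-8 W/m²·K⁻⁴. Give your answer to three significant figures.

Averaging over the sphere, the absorbed flux is S(1−α)/4 = 12.18 W/m².
Radiative balance εσT⁴ = 12.18 gives T = [12.18/(0.72·σ)]^(1/4) = 131.4 K.

131 kelvin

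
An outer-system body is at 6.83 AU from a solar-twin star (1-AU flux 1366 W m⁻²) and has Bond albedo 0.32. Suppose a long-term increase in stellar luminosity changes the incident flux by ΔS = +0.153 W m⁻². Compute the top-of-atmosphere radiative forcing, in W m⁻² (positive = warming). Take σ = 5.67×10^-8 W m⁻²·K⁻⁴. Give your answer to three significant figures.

0.0260 W m⁻²

By the inverse-square law, S = 1366/6.83² = 29.28 W m⁻².
Only a fraction (1−α) is absorbed and it's spread over 4πR², so ΔF = (1−α)ΔS/4 = 0.02601 W m⁻².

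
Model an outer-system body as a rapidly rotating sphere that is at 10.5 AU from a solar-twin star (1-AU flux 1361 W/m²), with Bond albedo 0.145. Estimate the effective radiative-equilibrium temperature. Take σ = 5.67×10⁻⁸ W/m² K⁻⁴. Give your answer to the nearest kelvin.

83 K

Flux at the orbit: S = 1361/(10.5)² = 12.34 W/m².
Absorbed flux (global mean): S(1−α)/4 = 12.34·0.855/4 = 2.639 W/m².
Balancing against σT⁴: T = (2.639/5.67×10⁻⁸)^(1/4) = 82.59 K.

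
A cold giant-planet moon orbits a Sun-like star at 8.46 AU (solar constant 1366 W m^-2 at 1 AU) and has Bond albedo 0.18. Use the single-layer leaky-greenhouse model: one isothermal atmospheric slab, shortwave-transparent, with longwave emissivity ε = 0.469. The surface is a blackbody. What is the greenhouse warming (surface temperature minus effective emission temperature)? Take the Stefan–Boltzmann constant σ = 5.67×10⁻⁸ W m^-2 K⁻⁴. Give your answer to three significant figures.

6.30 kelvin

By the inverse-square law, S = 1366/8.46² = 19.09 W m^-2.
At the top of the atmosphere, σT_e⁴ = S(1−α)/4 = 3.913 W m^-2, giving T_e = 91.14 K.
Surface balance with a leaky layer gives σT_s⁴ = σT_e⁴·2/(2−ε), so T_s = T_e·[2/(2−0.469)]^(1/4) = 97.44 K.
T_s − T_e = 97.44 − 91.14 = 6.297 K.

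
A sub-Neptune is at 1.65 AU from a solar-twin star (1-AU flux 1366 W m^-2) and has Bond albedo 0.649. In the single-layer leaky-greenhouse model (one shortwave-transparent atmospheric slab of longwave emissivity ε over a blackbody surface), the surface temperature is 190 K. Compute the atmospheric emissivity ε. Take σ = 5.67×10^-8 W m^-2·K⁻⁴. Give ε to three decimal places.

Irradiance scales as 1/d², so S = 1366 W m^-2 × (1/1.65)² = 501.7 W m^-2.
First, T_e = [501.7·(1−0.649)/(4σ)]^(1/4) = 166.9 K.
Inverting T_s⁴ = 2T_e⁴/(2−ε): (T_e/T_s)⁴ = 0.5958, so ε = 2(1 − 0.5958) = 0.8083.

0.808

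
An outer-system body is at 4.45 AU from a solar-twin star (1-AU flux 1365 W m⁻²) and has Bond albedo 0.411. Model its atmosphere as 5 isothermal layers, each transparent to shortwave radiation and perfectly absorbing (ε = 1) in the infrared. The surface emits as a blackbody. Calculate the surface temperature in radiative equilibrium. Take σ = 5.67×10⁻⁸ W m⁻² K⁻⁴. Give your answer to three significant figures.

181 kelvin

By the inverse-square law, S = 1365/4.45² = 68.93 W m⁻².
The effective emission temperature is T_e = [S(1−α)/(4σ)]^¼ = 115.7 K.
With N = 5 opaque layers, T_s = (N+1)^(1/4)·T_e = 6^(1/4)·115.7 = 181.0 K.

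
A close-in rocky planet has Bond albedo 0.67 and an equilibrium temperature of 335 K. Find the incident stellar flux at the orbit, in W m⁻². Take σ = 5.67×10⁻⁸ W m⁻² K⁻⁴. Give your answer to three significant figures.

8660 W m⁻²

From S(1−α)/4 = σT⁴: S = 4σT⁴/(1−α).
σT⁴ = 5.67×10⁻⁸·(335)⁴ = 714.1 W m⁻².
So S = 4×714.1/(1−0.67) = 8656 W m⁻².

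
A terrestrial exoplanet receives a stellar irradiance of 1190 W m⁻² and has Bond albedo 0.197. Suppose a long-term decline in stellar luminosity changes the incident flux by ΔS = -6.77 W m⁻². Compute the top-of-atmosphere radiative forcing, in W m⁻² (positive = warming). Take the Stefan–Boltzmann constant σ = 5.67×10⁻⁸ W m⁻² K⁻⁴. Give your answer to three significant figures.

ΔF = Δ[S(1−α)]/4 = (1−0.197)·-6.77/4 = -1.359 W m⁻².

-1.36 W m⁻²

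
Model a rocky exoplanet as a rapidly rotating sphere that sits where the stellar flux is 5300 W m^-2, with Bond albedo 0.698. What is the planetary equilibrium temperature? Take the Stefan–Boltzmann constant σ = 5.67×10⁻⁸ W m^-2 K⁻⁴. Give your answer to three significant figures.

290 kelvin

The planet absorbs (1−α)S over its disc πR² and re-emits over 4πR², so the mean absorbed flux is (1−0.698)·5300/4 = 400.2 W m^-2.
In equilibrium σT⁴ equals this, so T = 289.8 K.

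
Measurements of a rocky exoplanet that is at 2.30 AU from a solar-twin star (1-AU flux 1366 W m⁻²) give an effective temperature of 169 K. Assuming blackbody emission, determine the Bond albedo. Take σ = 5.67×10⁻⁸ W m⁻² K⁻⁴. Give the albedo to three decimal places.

Flux at the orbit: S = 1366/(2.30)² = 258.2 W m⁻².
Energy balance: S(1−α)/4 = σT⁴, so 1−α = 4σT⁴/S.
σT⁴ = 46.25 W m⁻², so 4σT⁴ = 185.0 W m⁻².
1−α = 185.0/258.2 = 0.7165, so α = 0.2835.

0.284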